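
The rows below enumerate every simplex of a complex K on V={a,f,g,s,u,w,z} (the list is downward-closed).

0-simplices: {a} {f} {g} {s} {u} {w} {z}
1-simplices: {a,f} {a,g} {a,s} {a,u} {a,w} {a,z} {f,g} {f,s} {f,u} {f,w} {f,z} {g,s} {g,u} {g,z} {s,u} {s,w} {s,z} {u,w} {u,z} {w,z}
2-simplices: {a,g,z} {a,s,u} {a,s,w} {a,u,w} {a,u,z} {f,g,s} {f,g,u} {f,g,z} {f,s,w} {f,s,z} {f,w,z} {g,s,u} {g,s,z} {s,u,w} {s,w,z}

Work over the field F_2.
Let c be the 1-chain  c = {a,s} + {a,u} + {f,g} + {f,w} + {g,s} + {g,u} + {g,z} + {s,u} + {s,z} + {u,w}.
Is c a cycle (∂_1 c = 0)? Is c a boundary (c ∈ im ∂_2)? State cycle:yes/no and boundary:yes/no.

cycle:yes boundary:yes

n_0=7 n_1=20 n_2=15  [Z2]
∂1: piv[af,ag,as,au,aw,az] rk=6  ker:fg,fs,fu,fw,fz,gs,gu,gz,su,sw,sz,uw,uz,wz
∂2: piv[agz,asu,asw,auw,auz,fgs,fgu,fgz,fsw,fsz,fwz,gsu] rk=12  ker:gsz,suw,swz
∂1c = 0
c vs im∂2: reduces to 0 ⇒ boundary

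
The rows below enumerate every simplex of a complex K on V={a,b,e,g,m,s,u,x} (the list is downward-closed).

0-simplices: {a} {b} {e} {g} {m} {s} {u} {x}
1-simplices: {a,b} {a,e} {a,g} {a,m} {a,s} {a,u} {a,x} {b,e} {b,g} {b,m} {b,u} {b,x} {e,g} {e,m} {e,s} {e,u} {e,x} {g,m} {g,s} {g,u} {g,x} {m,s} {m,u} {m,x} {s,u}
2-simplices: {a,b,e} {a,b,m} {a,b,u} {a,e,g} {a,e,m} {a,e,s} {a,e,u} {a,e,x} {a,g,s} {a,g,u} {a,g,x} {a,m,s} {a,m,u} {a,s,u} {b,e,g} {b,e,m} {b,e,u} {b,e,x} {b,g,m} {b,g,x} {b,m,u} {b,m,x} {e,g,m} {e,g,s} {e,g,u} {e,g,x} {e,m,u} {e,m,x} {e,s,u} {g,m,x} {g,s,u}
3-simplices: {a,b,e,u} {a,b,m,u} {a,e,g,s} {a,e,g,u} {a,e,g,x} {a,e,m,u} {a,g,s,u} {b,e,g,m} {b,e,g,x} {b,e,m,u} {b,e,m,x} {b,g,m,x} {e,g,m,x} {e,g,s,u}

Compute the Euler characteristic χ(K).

n_0=8 n_1=25 n_2=31 n_3=14
χ=+8−25+31−14=0

χ(K)=0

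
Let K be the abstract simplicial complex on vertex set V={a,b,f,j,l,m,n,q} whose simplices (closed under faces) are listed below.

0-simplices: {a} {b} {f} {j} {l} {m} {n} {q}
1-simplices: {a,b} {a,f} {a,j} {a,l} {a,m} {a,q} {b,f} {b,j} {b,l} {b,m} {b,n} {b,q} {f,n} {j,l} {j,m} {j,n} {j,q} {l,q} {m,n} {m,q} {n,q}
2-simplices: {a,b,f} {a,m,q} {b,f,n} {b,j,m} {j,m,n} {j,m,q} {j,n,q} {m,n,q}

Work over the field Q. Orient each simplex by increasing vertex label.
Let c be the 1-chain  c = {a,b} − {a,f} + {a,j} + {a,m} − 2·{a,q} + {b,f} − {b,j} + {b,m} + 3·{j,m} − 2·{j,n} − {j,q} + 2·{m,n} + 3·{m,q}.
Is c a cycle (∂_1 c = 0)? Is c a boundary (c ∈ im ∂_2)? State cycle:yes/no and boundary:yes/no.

n_0=8 n_1=21 n_2=8  [Q]
∂1: piv[ab,af,aj,al,am,aq,bn] rk=7  ker:bf,bj,bl,bm,bq,fn,jl,jm,jn,jq,lq,mn,mq,nq
∂2: piv[abf,amq,bfn,bjm,jmn,jmq,jnq] rk=7  ker:mnq
∂1c = 0
c vs im∂2: residual ≠ 0 ⇒ not boundary

cycle:yes boundary:no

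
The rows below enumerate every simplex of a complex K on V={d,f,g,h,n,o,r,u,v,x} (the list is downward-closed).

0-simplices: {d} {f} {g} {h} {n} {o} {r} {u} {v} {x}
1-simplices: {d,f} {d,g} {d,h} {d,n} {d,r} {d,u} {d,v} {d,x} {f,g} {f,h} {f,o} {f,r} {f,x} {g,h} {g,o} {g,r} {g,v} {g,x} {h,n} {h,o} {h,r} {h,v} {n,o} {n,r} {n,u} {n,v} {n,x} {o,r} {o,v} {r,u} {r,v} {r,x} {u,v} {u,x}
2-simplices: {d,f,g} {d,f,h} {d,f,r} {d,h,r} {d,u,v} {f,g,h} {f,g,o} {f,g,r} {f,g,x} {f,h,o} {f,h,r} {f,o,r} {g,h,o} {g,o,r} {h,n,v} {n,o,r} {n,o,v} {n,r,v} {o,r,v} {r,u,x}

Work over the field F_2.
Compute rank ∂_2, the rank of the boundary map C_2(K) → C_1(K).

rank∂_2=16

n_0=10 n_1=34 n_2=20  [Z2]
∂1: piv[df,dg,dh,dn,dr,du,dv,dx,fo] rk=9  ker:fg,fh,fr,fx,gh,go,gr,gv,gx,hn,ho,hr,hv,no,nr,nu,nv,nx,or,ov,ru,rv,rx,uv,ux
∂2: piv[dfg,dfh,dfr,dhr,duv,fgh,fgo,fgr,fgx,fho,for,hnv,nor,nov,nrv,rux] rk=16  ker:fhr,gho,gor,orv
rk∂_2=16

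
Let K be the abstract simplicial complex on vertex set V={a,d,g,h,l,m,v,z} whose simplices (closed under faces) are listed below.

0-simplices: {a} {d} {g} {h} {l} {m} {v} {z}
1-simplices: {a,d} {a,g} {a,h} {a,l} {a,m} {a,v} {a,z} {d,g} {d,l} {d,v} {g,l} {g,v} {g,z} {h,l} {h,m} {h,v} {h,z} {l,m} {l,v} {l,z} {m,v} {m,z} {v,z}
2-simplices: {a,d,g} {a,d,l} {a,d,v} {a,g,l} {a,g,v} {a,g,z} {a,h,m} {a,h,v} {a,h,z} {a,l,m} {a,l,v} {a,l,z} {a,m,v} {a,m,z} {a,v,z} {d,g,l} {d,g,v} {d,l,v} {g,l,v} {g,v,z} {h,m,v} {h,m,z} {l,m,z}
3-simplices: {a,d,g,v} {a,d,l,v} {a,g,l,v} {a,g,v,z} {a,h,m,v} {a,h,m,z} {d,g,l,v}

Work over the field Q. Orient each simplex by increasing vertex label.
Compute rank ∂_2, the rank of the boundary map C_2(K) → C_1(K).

rank∂_2=15

n_0=8 n_1=23 n_2=23 n_3=7  [Q]
∂1: piv[ad,ag,ah,al,am,av,az] rk=7  ker:dg,dl,dv,gl,gv,gz,hl,hm,hv,hz,lm,lv,lz,mv,mz,vz
∂2: piv[adg,adl,adv,agl,agv,agz,ahm,ahv,ahz,alm,alv,alz,amv,amz,avz] rk=15  ker:dgl,dgv,dlv,glv,gvz,hmv,hmz,lmz
∂3: piv[adgv,adlv,aglv,agvz,ahmv,ahmz,dglv] rk=7
rk∂_2=15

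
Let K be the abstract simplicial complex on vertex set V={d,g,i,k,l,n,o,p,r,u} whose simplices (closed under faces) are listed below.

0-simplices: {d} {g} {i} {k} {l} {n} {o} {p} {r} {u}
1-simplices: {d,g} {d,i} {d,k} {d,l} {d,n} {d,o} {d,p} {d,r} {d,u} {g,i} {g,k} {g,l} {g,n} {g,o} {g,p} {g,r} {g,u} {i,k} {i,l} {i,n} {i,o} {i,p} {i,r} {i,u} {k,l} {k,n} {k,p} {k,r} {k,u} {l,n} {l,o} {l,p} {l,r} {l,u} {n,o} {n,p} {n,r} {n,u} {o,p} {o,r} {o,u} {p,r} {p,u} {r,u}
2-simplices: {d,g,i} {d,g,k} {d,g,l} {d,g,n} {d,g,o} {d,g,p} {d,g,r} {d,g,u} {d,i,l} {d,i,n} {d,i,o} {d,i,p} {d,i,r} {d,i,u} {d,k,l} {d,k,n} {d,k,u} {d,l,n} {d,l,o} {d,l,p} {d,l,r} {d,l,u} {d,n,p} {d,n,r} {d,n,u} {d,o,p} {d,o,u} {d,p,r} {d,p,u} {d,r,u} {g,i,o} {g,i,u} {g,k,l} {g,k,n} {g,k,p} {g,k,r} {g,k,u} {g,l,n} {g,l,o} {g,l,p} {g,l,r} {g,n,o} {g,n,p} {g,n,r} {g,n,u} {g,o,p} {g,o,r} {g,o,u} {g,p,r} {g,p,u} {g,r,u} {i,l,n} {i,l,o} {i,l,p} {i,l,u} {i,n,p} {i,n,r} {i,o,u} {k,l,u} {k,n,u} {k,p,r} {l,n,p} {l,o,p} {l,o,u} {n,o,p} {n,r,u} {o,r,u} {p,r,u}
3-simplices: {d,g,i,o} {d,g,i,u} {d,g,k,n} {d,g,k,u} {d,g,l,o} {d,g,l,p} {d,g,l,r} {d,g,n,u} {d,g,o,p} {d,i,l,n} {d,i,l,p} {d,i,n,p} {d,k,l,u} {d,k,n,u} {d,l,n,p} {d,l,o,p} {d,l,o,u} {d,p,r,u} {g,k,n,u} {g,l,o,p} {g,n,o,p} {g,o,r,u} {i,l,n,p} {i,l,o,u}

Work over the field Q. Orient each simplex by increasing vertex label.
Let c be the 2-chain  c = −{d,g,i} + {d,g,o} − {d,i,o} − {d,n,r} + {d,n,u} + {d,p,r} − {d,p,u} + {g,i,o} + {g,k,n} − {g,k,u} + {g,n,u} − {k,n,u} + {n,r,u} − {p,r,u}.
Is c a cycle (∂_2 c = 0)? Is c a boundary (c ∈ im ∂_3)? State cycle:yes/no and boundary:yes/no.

n_0=10 n_1=44 n_2=68 n_3=24  [Q]
∂1: piv[dg,di,dk,dl,dn,do,dp,dr,du] rk=9  ker:gi,gk,gl,gn,go,gp,gr,gu,ik,il,in,io,ip,ir,iu,kl,kn,kp,kr,ku,ln,lo,lp,lr,lu,no,np,nr,nu,op,or,ou,pr,pu,ru
∂2: piv[dgi,dgk,dgl,dgn,dgo,dgp,dgr,dgu,dil,din,dio,dip,dir,diu,dkl,dkn,dku,dln,dlo,dlp,dlr,dlu,dnp,dnr,dnu,dop,dou,dpr,dpu,dru,gkp,gkr,gno,gor] rk=34  ker:gio,giu,gkl,gkn,gku,gln,glo,glp,glr,gnp,gnr,gnu,gop,gou,gpr,gpu,gru,iln,ilo,ilp,ilu,inp,inr,iou,klu,knu,kpr,lnp,lop,lou,nop,nru,oru,pru
∂3: piv[dgio,dgiu,dgkn,dgku,dglo,dglp,dglr,dgnu,dgop,diln,dilp,dinp,dklu,dknu,dlnp,dlop,dlou,dpru,gnop,goru,ilou] rk=21  ker:gknu,glop,ilnp
∂2c = 0
c vs im∂3: residual ≠ 0 ⇒ not boundary

cycle:yes boundary:no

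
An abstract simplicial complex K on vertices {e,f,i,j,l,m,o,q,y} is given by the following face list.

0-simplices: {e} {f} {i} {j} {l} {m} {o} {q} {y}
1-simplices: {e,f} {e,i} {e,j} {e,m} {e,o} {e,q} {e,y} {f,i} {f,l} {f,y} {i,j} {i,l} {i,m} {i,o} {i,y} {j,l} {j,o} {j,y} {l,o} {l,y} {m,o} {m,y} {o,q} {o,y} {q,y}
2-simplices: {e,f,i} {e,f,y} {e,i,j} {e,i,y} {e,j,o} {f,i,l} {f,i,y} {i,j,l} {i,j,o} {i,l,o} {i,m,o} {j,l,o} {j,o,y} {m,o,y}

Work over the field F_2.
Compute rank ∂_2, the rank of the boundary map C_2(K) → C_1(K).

rank∂_2=12

n_0=9 n_1=25 n_2=14  [Z2]
∂1: piv[ef,ei,ej,em,eo,eq,ey,fl] rk=8  ker:fi,fy,ij,il,im,io,iy,jl,jo,jy,lo,ly,mo,my,oq,oy,qy
∂2: piv[efi,efy,eij,eiy,ejo,fil,ijl,ijo,ilo,imo,joy,moy] rk=12  ker:fiy,jlo
rk∂_2=12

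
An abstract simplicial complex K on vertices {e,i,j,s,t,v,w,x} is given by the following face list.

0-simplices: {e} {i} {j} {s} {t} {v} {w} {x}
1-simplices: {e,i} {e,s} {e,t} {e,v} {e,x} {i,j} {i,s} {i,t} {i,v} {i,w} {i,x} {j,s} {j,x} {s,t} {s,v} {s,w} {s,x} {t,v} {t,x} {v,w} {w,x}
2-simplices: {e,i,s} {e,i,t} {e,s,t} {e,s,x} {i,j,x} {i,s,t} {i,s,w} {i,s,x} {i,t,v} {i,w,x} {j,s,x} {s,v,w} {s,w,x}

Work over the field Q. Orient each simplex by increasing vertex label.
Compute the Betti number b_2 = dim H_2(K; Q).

b_2=2

n_0=8 n_1=21 n_2=13  [Q]
∂1: piv[ei,es,et,ev,ex,ij,iw] rk=7  ker:is,it,iv,ix,js,jx,st,sv,sw,sx,tv,tx,vw,wx
∂2: piv[eis,eit,est,esx,ijx,isw,isx,itv,iwx,jsx,svw] rk=11  ker:ist,swx
b_2=(13−11)−0=2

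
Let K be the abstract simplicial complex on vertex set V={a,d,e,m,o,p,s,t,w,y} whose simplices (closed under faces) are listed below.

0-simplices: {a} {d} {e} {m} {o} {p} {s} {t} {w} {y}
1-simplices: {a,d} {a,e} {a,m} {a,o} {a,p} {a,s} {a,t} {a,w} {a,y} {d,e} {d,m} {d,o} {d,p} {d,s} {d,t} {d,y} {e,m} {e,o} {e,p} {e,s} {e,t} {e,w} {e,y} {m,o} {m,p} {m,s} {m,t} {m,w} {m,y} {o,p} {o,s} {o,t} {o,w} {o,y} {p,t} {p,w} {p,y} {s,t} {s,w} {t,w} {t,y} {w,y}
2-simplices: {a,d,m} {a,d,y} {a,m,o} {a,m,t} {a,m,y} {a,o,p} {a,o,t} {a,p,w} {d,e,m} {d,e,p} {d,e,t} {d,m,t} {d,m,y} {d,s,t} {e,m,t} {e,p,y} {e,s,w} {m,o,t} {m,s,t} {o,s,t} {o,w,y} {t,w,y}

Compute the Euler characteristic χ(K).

χ(K)=-10

n_0=10 n_1=42 n_2=22
χ=+10−42+22=-10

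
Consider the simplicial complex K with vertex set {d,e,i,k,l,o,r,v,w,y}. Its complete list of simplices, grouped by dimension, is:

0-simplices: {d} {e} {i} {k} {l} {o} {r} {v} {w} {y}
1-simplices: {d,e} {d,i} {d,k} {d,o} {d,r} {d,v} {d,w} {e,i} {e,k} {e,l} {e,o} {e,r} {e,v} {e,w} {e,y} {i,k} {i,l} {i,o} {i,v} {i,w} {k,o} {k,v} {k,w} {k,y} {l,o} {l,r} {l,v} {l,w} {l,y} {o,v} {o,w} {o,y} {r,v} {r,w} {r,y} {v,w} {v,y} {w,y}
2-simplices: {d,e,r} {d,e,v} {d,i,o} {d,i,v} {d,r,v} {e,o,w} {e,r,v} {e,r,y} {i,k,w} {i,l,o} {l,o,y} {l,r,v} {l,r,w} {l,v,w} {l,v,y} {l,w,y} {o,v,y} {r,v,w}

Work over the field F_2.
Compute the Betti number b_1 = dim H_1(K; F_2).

n_0=10 n_1=38 n_2=18  [Z2]
∂1: piv[de,di,dk,do,dr,dv,dw,el,ey] rk=9  ker:ei,ek,eo,er,ev,ew,ik,il,io,iv,iw,ko,kv,kw,ky,lo,lr,lv,lw,ly,ov,ow,oy,rv,rw,ry,vw,vy,wy
∂2: piv[der,dev,dio,div,drv,eow,ery,ikw,ilo,loy,lrv,lrw,lvw,lvy,lwy,ovy] rk=16  ker:erv,rvw
b_1=(38−9)−16=13

b_1=13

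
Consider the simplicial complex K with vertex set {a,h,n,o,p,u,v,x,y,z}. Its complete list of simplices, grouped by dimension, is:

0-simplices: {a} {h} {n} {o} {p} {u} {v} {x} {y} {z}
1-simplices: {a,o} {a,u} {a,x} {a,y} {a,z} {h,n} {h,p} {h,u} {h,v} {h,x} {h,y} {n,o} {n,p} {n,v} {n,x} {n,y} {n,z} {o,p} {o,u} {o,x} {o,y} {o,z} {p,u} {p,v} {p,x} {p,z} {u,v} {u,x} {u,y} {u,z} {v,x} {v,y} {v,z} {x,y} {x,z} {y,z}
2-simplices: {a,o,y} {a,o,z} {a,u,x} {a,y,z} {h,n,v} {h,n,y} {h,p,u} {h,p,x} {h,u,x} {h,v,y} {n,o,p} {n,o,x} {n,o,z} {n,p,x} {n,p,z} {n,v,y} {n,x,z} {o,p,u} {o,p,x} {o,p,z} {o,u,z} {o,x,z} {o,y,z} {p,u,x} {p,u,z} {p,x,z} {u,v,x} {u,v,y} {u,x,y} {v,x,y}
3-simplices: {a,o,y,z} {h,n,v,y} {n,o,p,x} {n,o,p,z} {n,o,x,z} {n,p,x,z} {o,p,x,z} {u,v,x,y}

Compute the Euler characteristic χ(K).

n_0=10 n_1=36 n_2=30 n_3=8
χ=+10−36+30−8=-4

χ(K)=-4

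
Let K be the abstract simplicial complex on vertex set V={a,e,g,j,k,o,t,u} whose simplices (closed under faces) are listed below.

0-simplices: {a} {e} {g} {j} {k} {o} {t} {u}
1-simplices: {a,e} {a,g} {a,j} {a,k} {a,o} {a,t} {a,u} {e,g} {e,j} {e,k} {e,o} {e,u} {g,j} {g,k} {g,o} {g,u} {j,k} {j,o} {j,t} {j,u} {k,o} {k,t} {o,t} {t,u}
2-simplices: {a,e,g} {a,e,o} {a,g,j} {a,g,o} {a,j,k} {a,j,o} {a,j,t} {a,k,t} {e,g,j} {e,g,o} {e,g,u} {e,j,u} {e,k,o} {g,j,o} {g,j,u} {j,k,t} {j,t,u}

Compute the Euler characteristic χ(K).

χ(K)=1

n_0=8 n_1=24 n_2=17
χ=+8−24+17=1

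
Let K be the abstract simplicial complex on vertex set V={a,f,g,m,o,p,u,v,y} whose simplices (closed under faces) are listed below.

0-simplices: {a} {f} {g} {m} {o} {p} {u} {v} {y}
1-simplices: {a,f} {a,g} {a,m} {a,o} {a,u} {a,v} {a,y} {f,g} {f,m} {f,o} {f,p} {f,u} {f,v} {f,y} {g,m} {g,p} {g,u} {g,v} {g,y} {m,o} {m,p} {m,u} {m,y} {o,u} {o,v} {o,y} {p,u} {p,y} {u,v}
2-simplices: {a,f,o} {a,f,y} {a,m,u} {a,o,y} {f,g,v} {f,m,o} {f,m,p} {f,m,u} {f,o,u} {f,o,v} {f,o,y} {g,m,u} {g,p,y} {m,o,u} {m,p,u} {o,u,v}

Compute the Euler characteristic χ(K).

χ(K)=-4

n_0=9 n_1=29 n_2=16
χ=+9−29+16=-4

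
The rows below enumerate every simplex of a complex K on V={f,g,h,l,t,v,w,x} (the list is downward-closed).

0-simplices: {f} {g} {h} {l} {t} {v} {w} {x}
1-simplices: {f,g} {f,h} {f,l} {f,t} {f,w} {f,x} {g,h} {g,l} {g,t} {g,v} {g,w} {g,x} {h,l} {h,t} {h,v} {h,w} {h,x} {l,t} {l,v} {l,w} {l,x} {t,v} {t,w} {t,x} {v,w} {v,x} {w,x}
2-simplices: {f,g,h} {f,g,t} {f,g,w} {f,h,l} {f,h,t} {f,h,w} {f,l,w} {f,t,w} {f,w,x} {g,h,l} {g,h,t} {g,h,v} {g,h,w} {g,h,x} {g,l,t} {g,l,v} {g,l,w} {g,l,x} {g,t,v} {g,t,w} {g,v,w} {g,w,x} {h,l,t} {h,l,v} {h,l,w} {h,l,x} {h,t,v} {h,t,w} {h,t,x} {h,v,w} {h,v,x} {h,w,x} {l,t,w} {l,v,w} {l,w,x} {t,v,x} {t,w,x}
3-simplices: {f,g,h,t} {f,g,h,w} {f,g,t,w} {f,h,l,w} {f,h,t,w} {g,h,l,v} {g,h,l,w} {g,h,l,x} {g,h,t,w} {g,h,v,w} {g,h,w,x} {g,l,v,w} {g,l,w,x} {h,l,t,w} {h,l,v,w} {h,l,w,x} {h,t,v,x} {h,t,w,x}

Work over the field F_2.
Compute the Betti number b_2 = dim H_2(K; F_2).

n_0=8 n_1=27 n_2=37 n_3=18  [Z2]
∂1: piv[fg,fh,fl,ft,fw,fx,gv] rk=7  ker:gh,gl,gt,gw,gx,hl,ht,hv,hw,hx,lt,lv,lw,lx,tv,tw,tx,vw,vx,wx
∂2: piv[fgh,fgt,fgw,fhl,fht,fhw,flw,ftw,fwx,ghl,ghv,ghx,glt,glv,glx,gtv,gvw,gwx,htx,hvx] rk=20  ker:ght,ghw,glw,gtw,hlt,hlv,hlw,hlx,htv,htw,hvw,hwx,ltw,lvw,lwx,tvx,twx
∂3: piv[fght,fghw,fgtw,fhlw,fhtw,ghlv,ghlw,ghlx,ghvw,ghwx,glvw,glwx,hltw,htvx,htwx] rk=15  ker:ghtw,hlvw,hlwx
b_2=(37−20)−15=2

b_2=2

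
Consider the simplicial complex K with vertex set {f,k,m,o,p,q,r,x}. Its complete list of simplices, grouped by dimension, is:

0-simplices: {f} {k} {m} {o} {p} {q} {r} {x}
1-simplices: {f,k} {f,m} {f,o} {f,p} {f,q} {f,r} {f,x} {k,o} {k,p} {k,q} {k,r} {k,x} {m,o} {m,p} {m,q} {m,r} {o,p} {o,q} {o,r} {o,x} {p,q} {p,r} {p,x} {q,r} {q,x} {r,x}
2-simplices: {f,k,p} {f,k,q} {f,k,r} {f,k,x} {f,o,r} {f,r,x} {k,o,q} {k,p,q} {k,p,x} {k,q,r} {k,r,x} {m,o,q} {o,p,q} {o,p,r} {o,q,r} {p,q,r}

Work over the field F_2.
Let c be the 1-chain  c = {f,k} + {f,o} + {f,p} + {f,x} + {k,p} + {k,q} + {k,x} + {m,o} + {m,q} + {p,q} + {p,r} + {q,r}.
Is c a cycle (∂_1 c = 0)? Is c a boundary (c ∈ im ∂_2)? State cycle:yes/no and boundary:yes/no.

cycle:yes boundary:yes

n_0=8 n_1=26 n_2=16  [Z2]
∂1: piv[fk,fm,fo,fp,fq,fr,fx] rk=7  ker:ko,kp,kq,kr,kx,mo,mp,mq,mr,op,oq,or,ox,pq,pr,px,qr,qx,rx
∂2: piv[fkp,fkq,fkr,fkx,for,frx,koq,kpq,kpx,kqr,moq,opq,opr,oqr] rk=14  ker:krx,pqr
∂1c = 0
c vs im∂2: reduces to 0 ⇒ boundary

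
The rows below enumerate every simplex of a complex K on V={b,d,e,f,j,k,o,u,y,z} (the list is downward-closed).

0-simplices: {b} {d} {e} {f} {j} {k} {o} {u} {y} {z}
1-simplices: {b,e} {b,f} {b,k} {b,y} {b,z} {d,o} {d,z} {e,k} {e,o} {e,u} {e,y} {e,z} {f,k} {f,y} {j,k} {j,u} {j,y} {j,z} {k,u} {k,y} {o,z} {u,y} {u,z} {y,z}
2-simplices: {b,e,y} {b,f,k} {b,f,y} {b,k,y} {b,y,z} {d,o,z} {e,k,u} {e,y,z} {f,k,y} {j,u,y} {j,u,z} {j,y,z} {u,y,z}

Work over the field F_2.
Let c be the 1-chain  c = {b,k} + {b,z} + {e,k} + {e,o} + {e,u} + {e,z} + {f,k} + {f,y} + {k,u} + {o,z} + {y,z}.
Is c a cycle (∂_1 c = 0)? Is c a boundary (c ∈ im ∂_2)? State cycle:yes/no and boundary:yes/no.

cycle:yes boundary:no

n_0=10 n_1=24 n_2=13  [Z2]
∂1: piv[be,bf,bk,by,bz,do,dz,eu,jk] rk=9  ker:ek,eo,ey,ez,fk,fy,ju,jy,jz,ku,ky,oz,uy,uz,yz
∂2: piv[bey,bfk,bfy,bky,byz,doz,eku,eyz,juy,juz,jyz] rk=11  ker:fky,uyz
∂1c = 0
c vs im∂2: residual ≠ 0 ⇒ not boundary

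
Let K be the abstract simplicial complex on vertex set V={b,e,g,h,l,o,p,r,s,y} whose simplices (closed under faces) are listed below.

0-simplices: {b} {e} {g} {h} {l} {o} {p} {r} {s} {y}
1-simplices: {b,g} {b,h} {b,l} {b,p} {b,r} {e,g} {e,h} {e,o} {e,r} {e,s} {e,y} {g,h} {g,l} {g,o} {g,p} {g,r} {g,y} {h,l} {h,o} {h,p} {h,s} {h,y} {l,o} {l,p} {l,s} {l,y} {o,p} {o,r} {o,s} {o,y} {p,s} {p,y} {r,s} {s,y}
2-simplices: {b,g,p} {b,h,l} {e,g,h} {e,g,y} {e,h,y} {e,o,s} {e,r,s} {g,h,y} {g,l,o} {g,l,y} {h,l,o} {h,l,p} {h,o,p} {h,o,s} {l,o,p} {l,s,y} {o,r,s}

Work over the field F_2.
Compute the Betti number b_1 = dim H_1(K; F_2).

n_0=10 n_1=34 n_2=17  [Z2]
∂1: piv[bg,bh,bl,bp,br,eg,eo,es,ey] rk=9  ker:eh,er,gh,gl,go,gp,gr,gy,hl,ho,hp,hs,hy,lo,lp,ls,ly,op,or,os,oy,ps,py,rs,sy
∂2: piv[bgp,bhl,egh,egy,ehy,eos,ers,glo,gly,hlo,hlp,hop,hos,lsy,ors] rk=15  ker:ghy,lop
b_1=(34−9)−15=10

b_1=10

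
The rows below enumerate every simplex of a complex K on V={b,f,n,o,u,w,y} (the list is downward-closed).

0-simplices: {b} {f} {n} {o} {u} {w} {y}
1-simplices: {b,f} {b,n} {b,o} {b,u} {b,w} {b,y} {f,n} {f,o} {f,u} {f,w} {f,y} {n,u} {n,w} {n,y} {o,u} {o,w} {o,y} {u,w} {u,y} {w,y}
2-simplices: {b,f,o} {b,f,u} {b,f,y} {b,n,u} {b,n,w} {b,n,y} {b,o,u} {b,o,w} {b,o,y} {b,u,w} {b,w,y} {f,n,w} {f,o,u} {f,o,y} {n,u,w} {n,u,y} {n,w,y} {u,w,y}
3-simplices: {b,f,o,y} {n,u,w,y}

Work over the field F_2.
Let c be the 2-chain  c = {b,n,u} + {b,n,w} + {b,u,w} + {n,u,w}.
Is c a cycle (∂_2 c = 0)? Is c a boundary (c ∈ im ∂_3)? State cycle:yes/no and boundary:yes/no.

cycle:yes boundary:no

n_0=7 n_1=20 n_2=18 n_3=2  [Z2]
∂1: piv[bf,bn,bo,bu,bw,by] rk=6  ker:fn,fo,fu,fw,fy,nu,nw,ny,ou,ow,oy,uw,uy,wy
∂2: piv[bfo,bfu,bfy,bnu,bnw,bny,bou,bow,boy,buw,bwy,fnw,nuy] rk=13  ker:fou,foy,nuw,nwy,uwy
∂3: piv[bfoy,nuwy] rk=2
∂2c = 0
c vs im∂3: residual ≠ 0 ⇒ not boundary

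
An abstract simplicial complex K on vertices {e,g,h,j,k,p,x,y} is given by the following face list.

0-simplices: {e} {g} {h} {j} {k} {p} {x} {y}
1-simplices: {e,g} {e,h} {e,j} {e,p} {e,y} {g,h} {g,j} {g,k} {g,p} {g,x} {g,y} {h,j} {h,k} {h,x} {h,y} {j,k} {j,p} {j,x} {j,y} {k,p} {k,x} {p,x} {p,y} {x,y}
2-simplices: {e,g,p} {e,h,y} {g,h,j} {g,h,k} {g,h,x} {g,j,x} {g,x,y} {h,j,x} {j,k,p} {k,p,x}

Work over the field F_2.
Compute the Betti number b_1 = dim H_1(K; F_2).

b_1=8

n_0=8 n_1=24 n_2=10  [Z2]
∂1: piv[eg,eh,ej,ep,ey,gk,gx] rk=7  ker:gh,gj,gp,gy,hj,hk,hx,hy,jk,jp,jx,jy,kp,kx,px,py,xy
∂2: piv[egp,ehy,ghj,ghk,ghx,gjx,gxy,jkp,kpx] rk=9  ker:hjx
b_1=(24−7)−9=8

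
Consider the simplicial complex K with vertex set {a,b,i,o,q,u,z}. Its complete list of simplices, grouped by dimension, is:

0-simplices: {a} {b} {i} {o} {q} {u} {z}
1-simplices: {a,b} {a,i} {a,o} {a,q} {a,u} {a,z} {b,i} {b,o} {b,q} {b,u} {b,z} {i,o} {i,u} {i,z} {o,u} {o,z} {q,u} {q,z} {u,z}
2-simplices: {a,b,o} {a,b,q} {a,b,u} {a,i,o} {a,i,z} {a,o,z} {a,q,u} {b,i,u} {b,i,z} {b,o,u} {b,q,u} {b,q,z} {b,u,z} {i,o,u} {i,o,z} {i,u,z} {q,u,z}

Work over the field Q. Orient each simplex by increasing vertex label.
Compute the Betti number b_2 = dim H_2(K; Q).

b_2=4

n_0=7 n_1=19 n_2=17  [Q]
∂1: piv[ab,ai,ao,aq,au,az] rk=6  ker:bi,bo,bq,bu,bz,io,iu,iz,ou,oz,qu,qz,uz
∂2: piv[abo,abq,abu,aio,aiz,aoz,aqu,biu,biz,bou,bqz,buz,iou] rk=13  ker:bqu,ioz,iuz,quz
b_2=(17−13)−0=4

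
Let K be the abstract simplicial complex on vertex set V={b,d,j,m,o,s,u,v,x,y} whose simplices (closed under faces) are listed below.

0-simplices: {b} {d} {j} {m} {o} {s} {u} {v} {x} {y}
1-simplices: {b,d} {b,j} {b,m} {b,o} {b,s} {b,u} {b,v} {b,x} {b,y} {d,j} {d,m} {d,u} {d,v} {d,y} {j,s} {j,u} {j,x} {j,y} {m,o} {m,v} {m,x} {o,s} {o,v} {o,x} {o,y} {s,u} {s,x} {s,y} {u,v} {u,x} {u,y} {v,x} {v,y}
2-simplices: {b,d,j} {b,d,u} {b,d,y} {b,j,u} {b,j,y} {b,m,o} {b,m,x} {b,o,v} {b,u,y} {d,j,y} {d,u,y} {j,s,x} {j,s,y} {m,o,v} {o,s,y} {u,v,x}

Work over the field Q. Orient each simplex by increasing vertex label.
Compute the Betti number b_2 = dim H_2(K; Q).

n_0=10 n_1=33 n_2=16  [Q]
∂1: piv[bd,bj,bm,bo,bs,bu,bv,bx,by] rk=9  ker:dj,dm,du,dv,dy,js,ju,jx,jy,mo,mv,mx,os,ov,ox,oy,su,sx,sy,uv,ux,uy,vx,vy
∂2: piv[bdj,bdu,bdy,bju,bjy,bmo,bmx,bov,buy,jsx,jsy,mov,osy,uvx] rk=14  ker:djy,duy
b_2=(16−14)−0=2

b_2=2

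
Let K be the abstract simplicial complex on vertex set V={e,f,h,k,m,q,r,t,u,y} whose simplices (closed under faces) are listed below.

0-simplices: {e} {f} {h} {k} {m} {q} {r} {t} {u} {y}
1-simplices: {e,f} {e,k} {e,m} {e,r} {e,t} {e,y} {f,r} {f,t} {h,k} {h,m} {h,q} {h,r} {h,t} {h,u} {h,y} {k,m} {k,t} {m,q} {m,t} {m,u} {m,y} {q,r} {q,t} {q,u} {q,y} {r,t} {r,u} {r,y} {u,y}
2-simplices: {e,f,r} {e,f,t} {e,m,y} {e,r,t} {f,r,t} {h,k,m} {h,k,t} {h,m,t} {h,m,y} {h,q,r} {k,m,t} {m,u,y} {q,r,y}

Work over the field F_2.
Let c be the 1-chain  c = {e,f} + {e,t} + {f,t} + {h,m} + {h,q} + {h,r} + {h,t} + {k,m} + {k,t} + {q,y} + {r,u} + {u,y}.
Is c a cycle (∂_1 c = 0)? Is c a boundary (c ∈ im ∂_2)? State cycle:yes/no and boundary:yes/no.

n_0=10 n_1=29 n_2=13  [Z2]
∂1: piv[ef,ek,em,er,et,ey,hk,hq,hu] rk=9  ker:fr,ft,hm,hr,ht,hy,km,kt,mq,mt,mu,my,qr,qt,qu,qy,rt,ru,ry,uy
∂2: piv[efr,eft,emy,ert,hkm,hkt,hmt,hmy,hqr,muy,qry] rk=11  ker:frt,kmt
∂1c = 0
c vs im∂2: residual ≠ 0 ⇒ not boundary

cycle:yes boundary:no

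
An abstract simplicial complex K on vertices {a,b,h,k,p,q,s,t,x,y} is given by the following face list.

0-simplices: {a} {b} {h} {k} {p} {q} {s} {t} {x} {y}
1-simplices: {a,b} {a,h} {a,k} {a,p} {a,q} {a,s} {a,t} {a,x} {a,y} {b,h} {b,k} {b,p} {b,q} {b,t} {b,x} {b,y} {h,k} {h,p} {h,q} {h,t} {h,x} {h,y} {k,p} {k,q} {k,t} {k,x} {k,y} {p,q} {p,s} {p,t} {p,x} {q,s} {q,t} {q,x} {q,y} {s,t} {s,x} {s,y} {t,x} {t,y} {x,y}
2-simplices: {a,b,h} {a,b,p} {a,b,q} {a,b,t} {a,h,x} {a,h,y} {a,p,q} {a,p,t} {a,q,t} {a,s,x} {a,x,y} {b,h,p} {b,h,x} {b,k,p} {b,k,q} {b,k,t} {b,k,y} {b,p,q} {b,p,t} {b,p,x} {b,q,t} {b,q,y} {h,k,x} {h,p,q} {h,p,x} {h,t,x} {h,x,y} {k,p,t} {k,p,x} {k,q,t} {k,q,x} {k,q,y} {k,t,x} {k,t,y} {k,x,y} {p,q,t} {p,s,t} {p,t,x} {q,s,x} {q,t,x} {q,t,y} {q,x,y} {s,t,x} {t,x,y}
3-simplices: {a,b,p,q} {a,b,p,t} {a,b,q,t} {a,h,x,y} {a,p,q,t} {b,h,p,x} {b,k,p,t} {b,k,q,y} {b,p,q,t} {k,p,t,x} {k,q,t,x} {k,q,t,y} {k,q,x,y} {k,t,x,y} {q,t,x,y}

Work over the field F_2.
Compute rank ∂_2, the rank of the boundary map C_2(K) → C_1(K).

n_0=10 n_1=41 n_2=44 n_3=15  [Z2]
∂1: piv[ab,ah,ak,ap,aq,as,at,ax,ay] rk=9  ker:bh,bk,bp,bq,bt,bx,by,hk,hp,hq,ht,hx,hy,kp,kq,kt,kx,ky,pq,ps,pt,px,qs,qt,qx,qy,st,sx,sy,tx,ty,xy
∂2: piv[abh,abp,abq,abt,ahx,ahy,apq,apt,aqt,asx,axy,bhp,bhx,bkp,bkq,bkt,bky,bpx,bqy,hkx,hpq,htx,kpx,kqx,ktx,kty,kxy,pst,qsx,stx] rk=30  ker:bpq,bpt,bqt,hpx,hxy,kpt,kqt,kqy,pqt,ptx,qtx,qty,qxy,txy
∂3: piv[abpq,abpt,abqt,ahxy,apqt,bhpx,bkpt,bkqy,kptx,kqtx,kqty,kqxy,ktxy] rk=13  ker:bpqt,qtxy
rk∂_2=30

rank∂_2=30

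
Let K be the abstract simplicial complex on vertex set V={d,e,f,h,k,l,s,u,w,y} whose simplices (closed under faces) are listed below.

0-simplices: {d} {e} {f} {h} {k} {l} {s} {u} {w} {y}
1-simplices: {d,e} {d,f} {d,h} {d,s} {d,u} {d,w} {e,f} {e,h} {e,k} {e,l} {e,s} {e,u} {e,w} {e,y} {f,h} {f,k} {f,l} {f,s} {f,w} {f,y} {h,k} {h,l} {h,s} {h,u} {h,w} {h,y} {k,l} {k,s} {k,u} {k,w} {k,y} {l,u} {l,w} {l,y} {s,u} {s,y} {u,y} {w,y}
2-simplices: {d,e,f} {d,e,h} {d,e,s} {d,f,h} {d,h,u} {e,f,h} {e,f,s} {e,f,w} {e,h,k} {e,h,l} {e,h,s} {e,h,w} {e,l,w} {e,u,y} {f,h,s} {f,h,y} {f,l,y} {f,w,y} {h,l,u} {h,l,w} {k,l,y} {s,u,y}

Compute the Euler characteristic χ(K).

n_0=10 n_1=38 n_2=22
χ=+10−38+22=-6

χ(K)=-6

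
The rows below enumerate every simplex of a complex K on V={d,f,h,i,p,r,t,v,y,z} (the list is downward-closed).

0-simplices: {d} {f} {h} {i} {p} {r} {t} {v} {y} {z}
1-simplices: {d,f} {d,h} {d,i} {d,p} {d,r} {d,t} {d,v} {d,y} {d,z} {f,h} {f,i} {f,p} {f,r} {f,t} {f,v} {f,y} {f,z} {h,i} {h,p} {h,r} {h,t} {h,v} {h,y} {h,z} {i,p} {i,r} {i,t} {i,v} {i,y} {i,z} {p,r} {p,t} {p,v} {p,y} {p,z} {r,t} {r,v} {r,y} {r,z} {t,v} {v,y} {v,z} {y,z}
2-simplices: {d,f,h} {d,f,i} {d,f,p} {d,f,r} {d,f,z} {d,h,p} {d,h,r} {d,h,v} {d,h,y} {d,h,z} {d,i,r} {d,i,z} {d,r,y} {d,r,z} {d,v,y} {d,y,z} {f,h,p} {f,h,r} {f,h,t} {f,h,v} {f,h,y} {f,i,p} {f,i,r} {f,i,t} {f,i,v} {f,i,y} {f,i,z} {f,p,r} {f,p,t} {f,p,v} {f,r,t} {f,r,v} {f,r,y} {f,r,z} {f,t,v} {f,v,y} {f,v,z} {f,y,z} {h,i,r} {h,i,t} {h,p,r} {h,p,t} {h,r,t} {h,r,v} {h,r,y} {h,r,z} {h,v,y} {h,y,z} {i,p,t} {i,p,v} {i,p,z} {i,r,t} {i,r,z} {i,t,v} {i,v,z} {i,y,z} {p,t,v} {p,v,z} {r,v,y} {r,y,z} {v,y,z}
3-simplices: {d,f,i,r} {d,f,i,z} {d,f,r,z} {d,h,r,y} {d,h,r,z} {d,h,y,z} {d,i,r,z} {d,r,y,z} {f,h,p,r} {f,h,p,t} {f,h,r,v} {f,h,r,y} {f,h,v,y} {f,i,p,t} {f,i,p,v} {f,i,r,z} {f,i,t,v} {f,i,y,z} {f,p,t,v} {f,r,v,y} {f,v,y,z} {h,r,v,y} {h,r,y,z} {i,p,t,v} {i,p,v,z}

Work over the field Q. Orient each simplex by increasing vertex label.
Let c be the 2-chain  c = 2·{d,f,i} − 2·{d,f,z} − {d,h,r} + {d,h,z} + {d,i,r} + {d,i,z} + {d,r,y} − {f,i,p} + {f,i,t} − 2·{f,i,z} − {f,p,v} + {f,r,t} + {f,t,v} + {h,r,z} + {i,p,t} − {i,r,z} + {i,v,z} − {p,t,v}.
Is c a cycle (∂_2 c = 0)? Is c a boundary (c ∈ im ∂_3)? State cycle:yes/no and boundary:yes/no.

cycle:no boundary:no

n_0=10 n_1=43 n_2=61 n_3=25  [Q]
∂1: piv[df,dh,di,dp,dr,dt,dv,dy,dz] rk=9  ker:fh,fi,fp,fr,ft,fv,fy,fz,hi,hp,hr,ht,hv,hy,hz,ip,ir,it,iv,iy,iz,pr,pt,pv,py,pz,rt,rv,ry,rz,tv,vy,vz,yz
∂2: piv[dfh,dfi,dfp,dfr,dfz,dhp,dhr,dhv,dhy,dhz,dir,diz,dry,drz,dvy,dyz,fht,fhv,fhy,fip,fit,fiv,fiy,fpr,fpt,fpv,frt,frv,ftv,fvz,hir,ipz] rk=32  ker:fhp,fhr,fir,fiz,fry,frz,fvy,fyz,hit,hpr,hpt,hrt,hrv,hry,hrz,hvy,hyz,ipt,ipv,irt,irz,itv,ivz,iyz,ptv,pvz,rvy,ryz,vyz
∂3: piv[dfir,dfiz,dfrz,dhry,dhrz,dhyz,dirz,dryz,fhpr,fhpt,fhrv,fhry,fhvy,fipt,fipv,fitv,fiyz,fptv,frvy,fvyz,ipvz] rk=21  ker:firz,hrvy,hryz,iptv
∂2c = {d,r} − {d,y} + {f,r} − {f,t} + {i,v} − {i,z} + {r,t} + {r,y} + {v,z}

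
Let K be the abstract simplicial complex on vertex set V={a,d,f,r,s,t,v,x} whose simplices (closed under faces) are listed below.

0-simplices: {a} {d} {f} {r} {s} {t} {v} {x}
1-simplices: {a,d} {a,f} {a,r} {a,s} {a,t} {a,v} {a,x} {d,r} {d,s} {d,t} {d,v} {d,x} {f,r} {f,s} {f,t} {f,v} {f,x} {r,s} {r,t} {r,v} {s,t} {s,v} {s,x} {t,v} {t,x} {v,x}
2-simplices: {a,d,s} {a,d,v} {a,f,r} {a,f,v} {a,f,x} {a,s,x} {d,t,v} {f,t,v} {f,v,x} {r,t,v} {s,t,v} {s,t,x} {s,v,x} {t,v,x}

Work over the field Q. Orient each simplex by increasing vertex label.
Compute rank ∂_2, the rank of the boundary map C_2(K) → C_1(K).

n_0=8 n_1=26 n_2=14  [Q]
∂1: piv[ad,af,ar,as,at,av,ax] rk=7  ker:dr,ds,dt,dv,dx,fr,fs,ft,fv,fx,rs,rt,rv,st,sv,sx,tv,tx,vx
∂2: piv[ads,adv,afr,afv,afx,asx,dtv,ftv,fvx,rtv,stv,stx,svx] rk=13  ker:tvx
rk∂_2=13

rank∂_2=13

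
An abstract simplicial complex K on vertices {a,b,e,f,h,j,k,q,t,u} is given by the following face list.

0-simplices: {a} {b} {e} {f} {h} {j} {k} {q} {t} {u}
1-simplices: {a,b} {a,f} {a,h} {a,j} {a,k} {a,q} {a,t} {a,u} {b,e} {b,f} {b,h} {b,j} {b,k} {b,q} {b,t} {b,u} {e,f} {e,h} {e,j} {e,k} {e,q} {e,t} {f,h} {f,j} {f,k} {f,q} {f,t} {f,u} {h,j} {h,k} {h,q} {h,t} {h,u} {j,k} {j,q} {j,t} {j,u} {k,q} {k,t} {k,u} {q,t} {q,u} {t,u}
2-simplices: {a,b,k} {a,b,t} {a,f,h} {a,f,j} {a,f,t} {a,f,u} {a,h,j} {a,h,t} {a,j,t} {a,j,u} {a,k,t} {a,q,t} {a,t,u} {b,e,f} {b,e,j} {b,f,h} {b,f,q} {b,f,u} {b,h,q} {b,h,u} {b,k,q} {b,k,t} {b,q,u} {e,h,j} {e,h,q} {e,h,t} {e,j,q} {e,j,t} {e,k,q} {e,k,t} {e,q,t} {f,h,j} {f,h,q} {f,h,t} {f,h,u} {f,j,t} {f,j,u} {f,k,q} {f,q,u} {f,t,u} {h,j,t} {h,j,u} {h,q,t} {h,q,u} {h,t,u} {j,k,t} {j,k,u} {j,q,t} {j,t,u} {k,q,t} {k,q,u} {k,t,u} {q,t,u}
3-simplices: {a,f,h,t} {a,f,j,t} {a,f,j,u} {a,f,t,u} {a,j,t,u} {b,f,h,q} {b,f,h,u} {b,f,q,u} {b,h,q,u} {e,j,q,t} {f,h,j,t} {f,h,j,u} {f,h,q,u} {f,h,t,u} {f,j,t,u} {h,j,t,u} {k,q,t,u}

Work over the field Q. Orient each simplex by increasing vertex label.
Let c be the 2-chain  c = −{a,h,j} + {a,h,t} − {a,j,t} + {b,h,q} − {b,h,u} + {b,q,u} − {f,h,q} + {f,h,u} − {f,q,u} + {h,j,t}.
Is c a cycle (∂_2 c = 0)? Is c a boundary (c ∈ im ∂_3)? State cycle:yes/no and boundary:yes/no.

cycle:yes boundary:no

n_0=10 n_1=43 n_2=53 n_3=17  [Q]
∂1: piv[ab,af,ah,aj,ak,aq,at,au,be] rk=9  ker:bf,bh,bj,bk,bq,bt,bu,ef,eh,ej,ek,eq,et,fh,fj,fk,fq,ft,fu,hj,hk,hq,ht,hu,jk,jq,jt,ju,kq,kt,ku,qt,qu,tu
∂2: piv[abk,abt,afh,afj,aft,afu,ahj,aht,ajt,aju,akt,aqt,atu,bef,bej,bfh,bfq,bfu,bhq,bhu,bkq,bqu,ehj,ehq,eht,ejq,ekq,ekt,eqt,fkq,jkt,jku] rk=32  ker:bkt,ejt,fhj,fhq,fht,fhu,fjt,fju,fqu,ftu,hjt,hju,hqt,hqu,htu,jqt,jtu,kqt,kqu,ktu,qtu
∂3: piv[afht,afjt,afju,aftu,ajtu,bfhq,bfhu,bfqu,bhqu,ejqt,fhjt,fhju,fhtu,kqtu] rk=14  ker:fhqu,fjtu,hjtu
∂2c = 0
c vs im∂3: residual ≠ 0 ⇒ not boundary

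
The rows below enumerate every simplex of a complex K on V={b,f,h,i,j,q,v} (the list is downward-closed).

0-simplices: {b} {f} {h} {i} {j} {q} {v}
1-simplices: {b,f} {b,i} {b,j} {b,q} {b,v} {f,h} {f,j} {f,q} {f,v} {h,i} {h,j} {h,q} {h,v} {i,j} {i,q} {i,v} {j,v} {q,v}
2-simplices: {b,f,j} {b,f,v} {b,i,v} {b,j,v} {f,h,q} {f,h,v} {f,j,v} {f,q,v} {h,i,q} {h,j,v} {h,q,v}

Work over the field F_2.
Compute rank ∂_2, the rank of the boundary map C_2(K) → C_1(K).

rank∂_2=9

n_0=7 n_1=18 n_2=11  [Z2]
∂1: piv[bf,bi,bj,bq,bv,fh] rk=6  ker:fj,fq,fv,hi,hj,hq,hv,ij,iq,iv,jv,qv
∂2: piv[bfj,bfv,biv,bjv,fhq,fhv,fqv,hiq,hjv] rk=9  ker:fjv,hqv
rk∂_2=9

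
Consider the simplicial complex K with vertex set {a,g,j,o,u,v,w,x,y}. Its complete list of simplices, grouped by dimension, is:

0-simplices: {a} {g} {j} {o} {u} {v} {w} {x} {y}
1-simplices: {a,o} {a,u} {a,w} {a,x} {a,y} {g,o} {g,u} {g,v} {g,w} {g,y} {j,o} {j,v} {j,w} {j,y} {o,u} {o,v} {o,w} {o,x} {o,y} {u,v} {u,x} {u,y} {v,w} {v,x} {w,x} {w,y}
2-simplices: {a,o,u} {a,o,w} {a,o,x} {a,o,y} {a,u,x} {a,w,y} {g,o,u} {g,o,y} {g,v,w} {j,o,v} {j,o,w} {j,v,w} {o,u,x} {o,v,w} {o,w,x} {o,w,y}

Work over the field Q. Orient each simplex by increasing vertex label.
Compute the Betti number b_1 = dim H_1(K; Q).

b_1=5

n_0=9 n_1=26 n_2=16  [Q]
∂1: piv[ao,au,aw,ax,ay,go,gv,jo] rk=8  ker:gu,gw,gy,jv,jw,jy,ou,ov,ow,ox,oy,uv,ux,uy,vw,vx,wx,wy
∂2: piv[aou,aow,aox,aoy,aux,awy,gou,goy,gvw,jov,jow,jvw,owx] rk=13  ker:oux,ovw,owy
b_1=(26−8)−13=5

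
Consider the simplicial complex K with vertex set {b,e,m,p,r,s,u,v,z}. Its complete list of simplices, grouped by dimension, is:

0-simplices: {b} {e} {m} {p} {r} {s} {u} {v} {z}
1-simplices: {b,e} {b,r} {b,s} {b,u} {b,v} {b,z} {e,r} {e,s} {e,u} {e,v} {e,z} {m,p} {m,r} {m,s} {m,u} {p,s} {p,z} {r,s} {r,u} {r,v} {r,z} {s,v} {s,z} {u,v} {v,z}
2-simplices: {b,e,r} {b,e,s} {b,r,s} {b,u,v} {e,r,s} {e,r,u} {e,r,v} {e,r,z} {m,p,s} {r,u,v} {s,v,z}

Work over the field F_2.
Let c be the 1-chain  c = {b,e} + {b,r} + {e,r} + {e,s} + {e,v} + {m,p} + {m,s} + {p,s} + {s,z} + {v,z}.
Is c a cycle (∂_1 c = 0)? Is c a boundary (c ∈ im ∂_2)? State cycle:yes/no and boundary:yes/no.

n_0=9 n_1=25 n_2=11  [Z2]
∂1: piv[be,br,bs,bu,bv,bz,mp,mr] rk=8  ker:er,es,eu,ev,ez,ms,mu,ps,pz,rs,ru,rv,rz,sv,sz,uv,vz
∂2: piv[ber,bes,brs,buv,eru,erv,erz,mps,ruv,svz] rk=10  ker:ers
∂1c = 0
c vs im∂2: residual ≠ 0 ⇒ not boundary

cycle:yes boundary:no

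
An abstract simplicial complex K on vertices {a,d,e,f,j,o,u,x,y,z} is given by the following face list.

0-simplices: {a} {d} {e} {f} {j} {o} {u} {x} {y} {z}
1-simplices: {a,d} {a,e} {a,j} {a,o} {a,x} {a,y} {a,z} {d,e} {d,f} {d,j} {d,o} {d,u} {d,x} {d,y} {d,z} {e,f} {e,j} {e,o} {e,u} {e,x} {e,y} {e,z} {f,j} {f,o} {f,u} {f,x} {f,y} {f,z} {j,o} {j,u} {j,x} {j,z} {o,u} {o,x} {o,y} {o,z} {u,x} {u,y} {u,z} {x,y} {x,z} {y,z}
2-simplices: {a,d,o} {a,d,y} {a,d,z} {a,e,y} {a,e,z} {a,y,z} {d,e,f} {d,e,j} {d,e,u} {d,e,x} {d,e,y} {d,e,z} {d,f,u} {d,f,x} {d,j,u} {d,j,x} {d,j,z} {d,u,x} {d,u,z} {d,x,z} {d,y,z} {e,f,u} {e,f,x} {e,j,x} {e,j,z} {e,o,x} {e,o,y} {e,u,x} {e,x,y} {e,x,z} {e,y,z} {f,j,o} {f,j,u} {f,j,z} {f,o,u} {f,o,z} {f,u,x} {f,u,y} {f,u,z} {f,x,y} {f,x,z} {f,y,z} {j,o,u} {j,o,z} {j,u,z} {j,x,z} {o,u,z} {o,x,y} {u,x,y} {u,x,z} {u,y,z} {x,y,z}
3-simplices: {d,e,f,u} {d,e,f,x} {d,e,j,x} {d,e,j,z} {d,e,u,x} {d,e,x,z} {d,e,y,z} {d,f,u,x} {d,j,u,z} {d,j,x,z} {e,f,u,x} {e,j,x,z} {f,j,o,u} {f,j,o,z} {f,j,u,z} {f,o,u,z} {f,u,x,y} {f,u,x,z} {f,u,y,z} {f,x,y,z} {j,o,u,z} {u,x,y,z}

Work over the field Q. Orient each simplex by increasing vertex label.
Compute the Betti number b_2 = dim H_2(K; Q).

b_2=5

n_0=10 n_1=42 n_2=52 n_3=22  [Q]
∂1: piv[ad,ae,aj,ao,ax,ay,az,df,du] rk=9  ker:de,dj,do,dx,dy,dz,ef,ej,eo,eu,ex,ey,ez,fj,fo,fu,fx,fy,fz,jo,ju,jx,jz,ou,ox,oy,oz,ux,uy,uz,xy,xz,yz
∂2: piv[ado,ady,adz,aey,aez,ayz,def,dej,deu,dex,dey,dfu,dfx,dju,djx,djz,dux,duz,dxz,eox,eoy,exy,fjo,fju,fjz,fou,foz,fuy,fxy] rk=29  ker:dez,dyz,efu,efx,ejx,ejz,eux,exz,eyz,fux,fuz,fxz,fyz,jou,joz,juz,jxz,ouz,oxy,uxy,uxz,uyz,xyz
∂3: piv[defu,defx,dejx,dejz,deux,dexz,deyz,dfux,djuz,djxz,fjou,fjoz,fjuz,fouz,fuxy,fuxz,fuyz,fxyz] rk=18  ker:efux,ejxz,jouz,uxyz
b_2=(52−29)−18=5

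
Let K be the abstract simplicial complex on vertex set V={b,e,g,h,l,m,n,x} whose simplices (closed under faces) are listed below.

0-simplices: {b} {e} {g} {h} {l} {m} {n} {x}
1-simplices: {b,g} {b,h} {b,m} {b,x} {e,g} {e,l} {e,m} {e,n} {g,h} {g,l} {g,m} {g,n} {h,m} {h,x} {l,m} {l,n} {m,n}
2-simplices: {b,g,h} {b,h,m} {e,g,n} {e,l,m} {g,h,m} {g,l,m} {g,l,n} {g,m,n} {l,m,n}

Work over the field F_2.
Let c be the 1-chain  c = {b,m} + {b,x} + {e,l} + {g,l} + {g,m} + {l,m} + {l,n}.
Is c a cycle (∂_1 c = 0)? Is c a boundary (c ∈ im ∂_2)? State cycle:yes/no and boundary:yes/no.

n_0=8 n_1=17 n_2=9  [Z2]
∂1: piv[bg,bh,bm,bx,eg,el,en] rk=7  ker:em,gh,gl,gm,gn,hm,hx,lm,ln,mn
∂2: piv[bgh,bhm,egn,elm,ghm,glm,gln,gmn] rk=8  ker:lmn
∂1c = {e} + {m} + {n} + {x}

cycle:no boundary:no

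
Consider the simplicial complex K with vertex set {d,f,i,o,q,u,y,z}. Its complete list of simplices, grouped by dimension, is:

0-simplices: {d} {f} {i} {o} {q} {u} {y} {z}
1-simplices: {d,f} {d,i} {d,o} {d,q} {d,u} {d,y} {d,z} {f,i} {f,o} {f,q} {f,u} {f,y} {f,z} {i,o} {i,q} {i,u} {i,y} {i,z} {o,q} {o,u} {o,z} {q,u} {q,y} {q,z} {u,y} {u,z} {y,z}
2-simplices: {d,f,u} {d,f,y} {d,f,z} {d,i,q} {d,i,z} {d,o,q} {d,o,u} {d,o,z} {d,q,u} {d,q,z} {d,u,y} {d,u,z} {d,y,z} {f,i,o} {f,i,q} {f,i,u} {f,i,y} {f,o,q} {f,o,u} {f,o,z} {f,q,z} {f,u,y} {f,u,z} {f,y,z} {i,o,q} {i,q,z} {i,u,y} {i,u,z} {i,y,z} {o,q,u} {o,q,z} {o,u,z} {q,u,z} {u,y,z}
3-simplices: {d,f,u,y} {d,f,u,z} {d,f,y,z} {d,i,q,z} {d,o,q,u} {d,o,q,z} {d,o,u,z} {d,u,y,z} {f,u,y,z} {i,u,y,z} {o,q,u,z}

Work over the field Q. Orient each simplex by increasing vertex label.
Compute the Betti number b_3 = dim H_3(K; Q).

n_0=8 n_1=27 n_2=34 n_3=11  [Q]
∂1: piv[df,di,do,dq,du,dy,dz] rk=7  ker:fi,fo,fq,fu,fy,fz,io,iq,iu,iy,iz,oq,ou,oz,qu,qy,qz,uy,uz,yz
∂2: piv[dfu,dfy,dfz,diq,diz,doq,dou,doz,dqu,dqz,duy,duz,dyz,fio,fiq,fiu,fiy,foq,fou] rk=19  ker:foz,fqz,fuy,fuz,fyz,ioq,iqz,iuy,iuz,iyz,oqu,oqz,ouz,quz,uyz
∂3: piv[dfuy,dfuz,dfyz,diqz,doqu,doqz,douz,duyz,iuyz,oquz] rk=10  ker:fuyz
b_3=(11−10)−0=1

b_3=1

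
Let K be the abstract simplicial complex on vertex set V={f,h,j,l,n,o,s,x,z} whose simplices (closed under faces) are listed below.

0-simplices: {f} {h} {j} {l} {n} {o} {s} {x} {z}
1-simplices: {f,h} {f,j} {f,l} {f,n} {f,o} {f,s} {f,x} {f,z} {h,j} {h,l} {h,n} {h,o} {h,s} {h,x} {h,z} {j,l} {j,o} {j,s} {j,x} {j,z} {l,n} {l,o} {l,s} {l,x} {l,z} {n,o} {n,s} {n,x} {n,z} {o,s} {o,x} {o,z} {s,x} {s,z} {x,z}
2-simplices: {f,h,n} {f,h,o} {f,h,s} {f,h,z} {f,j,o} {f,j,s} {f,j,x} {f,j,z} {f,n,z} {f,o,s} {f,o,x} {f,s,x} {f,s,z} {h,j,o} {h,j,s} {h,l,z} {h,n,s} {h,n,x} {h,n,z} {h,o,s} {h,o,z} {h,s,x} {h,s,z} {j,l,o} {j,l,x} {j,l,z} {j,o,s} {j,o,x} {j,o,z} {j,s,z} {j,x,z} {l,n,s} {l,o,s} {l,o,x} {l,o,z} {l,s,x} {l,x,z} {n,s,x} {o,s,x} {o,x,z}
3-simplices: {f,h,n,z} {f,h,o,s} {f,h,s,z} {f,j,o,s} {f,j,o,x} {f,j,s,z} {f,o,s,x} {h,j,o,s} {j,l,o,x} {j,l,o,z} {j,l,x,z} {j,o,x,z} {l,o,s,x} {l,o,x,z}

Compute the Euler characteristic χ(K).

χ(K)=0

n_0=9 n_1=35 n_2=40 n_3=14
χ=+9−35+40−14=0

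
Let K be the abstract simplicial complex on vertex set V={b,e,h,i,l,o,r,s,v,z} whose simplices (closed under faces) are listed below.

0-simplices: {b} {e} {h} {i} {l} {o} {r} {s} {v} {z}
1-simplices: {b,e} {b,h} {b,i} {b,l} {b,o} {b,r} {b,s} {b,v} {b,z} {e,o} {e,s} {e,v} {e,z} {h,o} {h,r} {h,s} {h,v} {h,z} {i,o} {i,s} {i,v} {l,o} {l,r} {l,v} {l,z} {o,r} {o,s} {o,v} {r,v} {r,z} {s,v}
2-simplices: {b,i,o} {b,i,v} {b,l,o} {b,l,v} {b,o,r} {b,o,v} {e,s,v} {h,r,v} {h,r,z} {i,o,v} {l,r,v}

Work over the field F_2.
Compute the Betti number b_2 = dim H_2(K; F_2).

n_0=10 n_1=31 n_2=11  [Z2]
∂1: piv[be,bh,bi,bl,bo,br,bs,bv,bz] rk=9  ker:eo,es,ev,ez,ho,hr,hs,hv,hz,io,is,iv,lo,lr,lv,lz,or,os,ov,rv,rz,sv
∂2: piv[bio,biv,blo,blv,bor,bov,esv,hrv,hrz,lrv] rk=10  ker:iov
b_2=(11−10)−0=1

b_2=1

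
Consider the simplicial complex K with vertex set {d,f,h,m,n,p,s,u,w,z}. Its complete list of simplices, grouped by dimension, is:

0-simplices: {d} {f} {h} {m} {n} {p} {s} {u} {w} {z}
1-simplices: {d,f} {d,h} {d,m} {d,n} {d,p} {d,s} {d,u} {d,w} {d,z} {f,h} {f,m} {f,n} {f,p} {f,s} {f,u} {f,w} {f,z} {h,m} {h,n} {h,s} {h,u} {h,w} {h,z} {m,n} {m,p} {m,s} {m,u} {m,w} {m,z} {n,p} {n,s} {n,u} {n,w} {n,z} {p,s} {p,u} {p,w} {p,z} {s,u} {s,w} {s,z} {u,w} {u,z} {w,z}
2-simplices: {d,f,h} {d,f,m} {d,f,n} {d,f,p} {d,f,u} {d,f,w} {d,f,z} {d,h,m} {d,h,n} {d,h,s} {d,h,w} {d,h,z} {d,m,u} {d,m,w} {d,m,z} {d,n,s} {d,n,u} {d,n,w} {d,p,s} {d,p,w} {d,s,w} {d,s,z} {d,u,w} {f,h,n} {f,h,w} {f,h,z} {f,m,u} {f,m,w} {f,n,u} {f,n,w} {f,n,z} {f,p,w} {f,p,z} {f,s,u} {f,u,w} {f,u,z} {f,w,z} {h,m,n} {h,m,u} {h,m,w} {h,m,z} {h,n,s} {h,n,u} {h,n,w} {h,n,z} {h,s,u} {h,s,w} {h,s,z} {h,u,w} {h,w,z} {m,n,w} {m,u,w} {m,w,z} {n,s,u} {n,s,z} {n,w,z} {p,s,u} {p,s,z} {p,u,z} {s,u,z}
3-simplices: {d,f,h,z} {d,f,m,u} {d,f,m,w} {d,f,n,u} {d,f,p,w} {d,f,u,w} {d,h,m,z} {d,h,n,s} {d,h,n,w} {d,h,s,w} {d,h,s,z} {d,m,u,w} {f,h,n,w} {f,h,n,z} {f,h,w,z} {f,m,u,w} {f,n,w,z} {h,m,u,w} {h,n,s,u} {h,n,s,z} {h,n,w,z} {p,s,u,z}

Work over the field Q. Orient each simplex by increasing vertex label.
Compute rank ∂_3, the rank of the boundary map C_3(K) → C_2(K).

n_0=10 n_1=44 n_2=60 n_3=22  [Q]
∂1: piv[df,dh,dm,dn,dp,ds,du,dw,dz] rk=9  ker:fh,fm,fn,fp,fs,fu,fw,fz,hm,hn,hs,hu,hw,hz,mn,mp,ms,mu,mw,mz,np,ns,nu,nw,nz,ps,pu,pw,pz,su,sw,sz,uw,uz,wz
∂2: piv[dfh,dfm,dfn,dfp,dfu,dfw,dfz,dhm,dhn,dhs,dhw,dhz,dmu,dmw,dmz,dns,dnu,dnw,dps,dpw,dsw,dsz,duw,fnz,fpz,fsu,fuz,fwz,hmn,hmu,hsu,psu] rk=32  ker:fhn,fhw,fhz,fmu,fmw,fnu,fnw,fpw,fuw,hmw,hmz,hns,hnu,hnw,hnz,hsw,hsz,huw,hwz,mnw,muw,mwz,nsu,nsz,nwz,psz,puz,suz
∂3: piv[dfhz,dfmu,dfmw,dfnu,dfpw,dfuw,dhmz,dhns,dhnw,dhsw,dhsz,dmuw,fhnw,fhnz,fhwz,fnwz,hmuw,hnsu,hnsz,psuz] rk=20  ker:fmuw,hnwz
rk∂_3=20

rank∂_3=20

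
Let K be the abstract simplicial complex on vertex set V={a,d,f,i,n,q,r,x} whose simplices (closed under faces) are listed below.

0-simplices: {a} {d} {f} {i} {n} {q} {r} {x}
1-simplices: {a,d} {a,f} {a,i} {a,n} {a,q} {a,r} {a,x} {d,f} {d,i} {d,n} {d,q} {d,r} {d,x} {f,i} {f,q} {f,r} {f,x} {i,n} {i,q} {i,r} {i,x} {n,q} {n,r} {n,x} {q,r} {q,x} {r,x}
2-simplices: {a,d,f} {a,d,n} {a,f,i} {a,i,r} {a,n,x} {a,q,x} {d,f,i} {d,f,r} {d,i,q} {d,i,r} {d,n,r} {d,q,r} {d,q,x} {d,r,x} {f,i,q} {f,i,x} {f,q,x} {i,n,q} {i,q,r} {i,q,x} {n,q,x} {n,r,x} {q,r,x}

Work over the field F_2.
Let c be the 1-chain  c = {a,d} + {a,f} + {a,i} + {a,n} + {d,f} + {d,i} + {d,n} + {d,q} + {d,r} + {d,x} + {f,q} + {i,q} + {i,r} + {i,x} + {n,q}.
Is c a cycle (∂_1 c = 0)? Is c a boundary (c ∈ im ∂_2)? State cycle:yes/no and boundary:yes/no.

cycle:no boundary:no

n_0=8 n_1=27 n_2=23  [Z2]
∂1: piv[ad,af,ai,an,aq,ar,ax] rk=7  ker:df,di,dn,dq,dr,dx,fi,fq,fr,fx,in,iq,ir,ix,nq,nr,nx,qr,qx,rx
∂2: piv[adf,adn,afi,air,anx,aqx,dfi,dfr,diq,dir,dnr,dqr,dqx,drx,fiq,fix,fqx,inq,nqx,nrx] rk=20  ker:iqr,iqx,qrx
∂1c = {d} + {f} + {i} + {n}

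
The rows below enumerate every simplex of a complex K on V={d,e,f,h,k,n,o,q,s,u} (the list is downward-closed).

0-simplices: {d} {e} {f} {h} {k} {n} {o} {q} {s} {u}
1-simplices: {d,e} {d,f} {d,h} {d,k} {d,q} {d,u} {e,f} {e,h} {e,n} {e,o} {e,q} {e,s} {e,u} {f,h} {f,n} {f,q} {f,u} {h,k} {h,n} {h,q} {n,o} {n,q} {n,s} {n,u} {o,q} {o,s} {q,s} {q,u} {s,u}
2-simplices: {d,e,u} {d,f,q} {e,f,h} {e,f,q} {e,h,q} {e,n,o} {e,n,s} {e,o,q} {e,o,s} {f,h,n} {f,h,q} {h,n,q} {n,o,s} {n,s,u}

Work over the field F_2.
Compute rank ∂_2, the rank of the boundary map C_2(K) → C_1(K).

n_0=10 n_1=29 n_2=14  [Z2]
∂1: piv[de,df,dh,dk,dq,du,en,eo,es] rk=9  ker:ef,eh,eq,eu,fh,fn,fq,fu,hk,hn,hq,no,nq,ns,nu,oq,os,qs,qu,su
∂2: piv[deu,dfq,efh,efq,ehq,eno,ens,eoq,eos,fhn,hnq,nsu] rk=12  ker:fhq,nos
rk∂_2=12

rank∂_2=12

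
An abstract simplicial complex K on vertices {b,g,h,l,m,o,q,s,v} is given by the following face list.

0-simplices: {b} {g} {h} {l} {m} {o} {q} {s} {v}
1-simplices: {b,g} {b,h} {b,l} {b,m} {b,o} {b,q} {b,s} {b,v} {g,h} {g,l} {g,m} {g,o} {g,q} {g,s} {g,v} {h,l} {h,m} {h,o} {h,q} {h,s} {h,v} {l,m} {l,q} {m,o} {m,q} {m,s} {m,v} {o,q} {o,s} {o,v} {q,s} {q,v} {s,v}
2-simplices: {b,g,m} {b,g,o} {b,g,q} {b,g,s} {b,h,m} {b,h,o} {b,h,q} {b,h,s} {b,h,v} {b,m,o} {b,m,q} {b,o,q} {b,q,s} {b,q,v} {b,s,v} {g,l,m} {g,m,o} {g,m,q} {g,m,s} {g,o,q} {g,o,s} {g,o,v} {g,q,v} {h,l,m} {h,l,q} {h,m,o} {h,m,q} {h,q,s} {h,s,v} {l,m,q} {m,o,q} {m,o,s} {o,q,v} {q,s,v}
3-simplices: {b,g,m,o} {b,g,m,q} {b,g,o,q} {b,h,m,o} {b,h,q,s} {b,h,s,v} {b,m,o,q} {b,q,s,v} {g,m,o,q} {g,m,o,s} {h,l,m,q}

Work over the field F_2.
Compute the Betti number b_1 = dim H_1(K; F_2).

n_0=9 n_1=33 n_2=34 n_3=11  [Z2]
∂1: piv[bg,bh,bl,bm,bo,bq,bs,bv] rk=8  ker:gh,gl,gm,go,gq,gs,gv,hl,hm,ho,hq,hs,hv,lm,lq,mo,mq,ms,mv,oq,os,ov,qs,qv,sv
∂2: piv[bgm,bgo,bgq,bgs,bhm,bho,bhq,bhs,bhv,bmo,bmq,boq,bqs,bqv,bsv,glm,gms,gos,gov,gqv,hlm,hlq] rk=22  ker:gmo,gmq,goq,hmo,hmq,hqs,hsv,lmq,moq,mos,oqv,qsv
∂3: piv[bgmo,bgmq,bgoq,bhmo,bhqs,bhsv,bmoq,bqsv,gmos,hlmq] rk=10  ker:gmoq
b_1=(33−8)−22=3

b_1=3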